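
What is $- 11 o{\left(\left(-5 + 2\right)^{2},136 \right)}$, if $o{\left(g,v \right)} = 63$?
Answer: $-693$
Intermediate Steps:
$- 11 o{\left(\left(-5 + 2\right)^{2},136 \right)} = \left(-11\right) 63 = -693$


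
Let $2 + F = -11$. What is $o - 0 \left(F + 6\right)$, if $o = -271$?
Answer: $-271$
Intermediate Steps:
$F = -13$ ($F = -2 - 11 = -13$)
$o - 0 \left(F + 6\right) = -271 - 0 \left(-13 + 6\right) = -271 - 0 \left(-7\right) = -271 - 0 = -271 + 0 = -271$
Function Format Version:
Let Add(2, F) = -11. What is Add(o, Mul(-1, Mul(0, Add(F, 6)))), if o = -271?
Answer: -271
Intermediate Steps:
F = -13 (F = Add(-2, -11) = -13)
Add(o, Mul(-1, Mul(0, Add(F, 6)))) = Add(-271, Mul(-1, Mul(0, Add(-13, 6)))) = Add(-271, Mul(-1, Mul(0, -7))) = Add(-271, Mul(-1, 0)) = Add(-271, 0) = -271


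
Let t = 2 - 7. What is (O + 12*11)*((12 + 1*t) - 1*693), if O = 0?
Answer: -90552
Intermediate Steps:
t = -5
(O + 12*11)*((12 + 1*t) - 1*693) = (0 + 12*11)*((12 + 1*(-5)) - 1*693) = (0 + 132)*((12 - 5) - 693) = 132*(7 - 693) = 132*(-686) = -90552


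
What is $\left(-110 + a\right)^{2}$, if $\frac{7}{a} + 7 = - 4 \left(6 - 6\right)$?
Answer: $12321$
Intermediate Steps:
$a = -1$ ($a = \frac{7}{-7 - 4 \left(6 - 6\right)} = \frac{7}{-7 - 0} = \frac{7}{-7 + 0} = \frac{7}{-7} = 7 \left(- \frac{1}{7}\right) = -1$)
$\left(-110 + a\right)^{2} = \left(-110 - 1\right)^{2} = \left(-111\right)^{2} = 12321$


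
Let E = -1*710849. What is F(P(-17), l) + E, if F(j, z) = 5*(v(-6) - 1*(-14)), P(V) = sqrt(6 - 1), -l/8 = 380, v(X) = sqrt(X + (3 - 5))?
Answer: -710779 + 10*I*sqrt(2) ≈ -7.1078e+5 + 14.142*I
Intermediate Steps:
v(X) = sqrt(-2 + X) (v(X) = sqrt(X - 2) = sqrt(-2 + X))
l = -3040 (l = -8*380 = -3040)
P(V) = sqrt(5)
E = -710849
F(j, z) = 70 + 10*I*sqrt(2) (F(j, z) = 5*(sqrt(-2 - 6) - 1*(-14)) = 5*(sqrt(-8) + 14) = 5*(2*I*sqrt(2) + 14) = 5*(14 + 2*I*sqrt(2)) = 70 + 10*I*sqrt(2))
F(P(-17), l) + E = (70 + 10*I*sqrt(2)) - 710849 = -710779 + 10*I*sqrt(2)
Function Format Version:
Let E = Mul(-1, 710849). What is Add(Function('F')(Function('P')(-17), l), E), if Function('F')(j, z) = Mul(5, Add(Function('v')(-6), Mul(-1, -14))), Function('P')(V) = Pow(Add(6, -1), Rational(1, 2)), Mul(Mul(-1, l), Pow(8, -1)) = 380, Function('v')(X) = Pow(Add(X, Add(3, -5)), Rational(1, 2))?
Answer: Add(-710779, Mul(10, I, Pow(2, Rational(1, 2)))) ≈ Add(-7.1078e+5, Mul(14.142, I))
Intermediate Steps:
Function('v')(X) = Pow(Add(-2, X), Rational(1, 2)) (Function('v')(X) = Pow(Add(X, -2), Rational(1, 2)) = Pow(Add(-2, X), Rational(1, 2)))
l = -3040 (l = Mul(-8, 380) = -3040)
Function('P')(V) = Pow(5, Rational(1, 2))
E = -710849
Function('F')(j, z) = Add(70, Mul(10, I, Pow(2, Rational(1, 2)))) (Function('F')(j, z) = Mul(5, Add(Pow(Add(-2, -6), Rational(1, 2)), Mul(-1, -14))) = Mul(5, Add(Pow(-8, Rational(1, 2)), 14)) = Mul(5, Add(Mul(2, I, Pow(2, Rational(1, 2))), 14)) = Mul(5, Add(14, Mul(2, I, Pow(2, Rational(1, 2))))) = Add(70, Mul(10, I, Pow(2, Rational(1, 2)))))
Add(Function('F')(Function('P')(-17), l), E) = Add(Add(70, Mul(10, I, Pow(2, Rational(1, 2)))), -710849) = Add(-710779, Mul(10, I, Pow(2, Rational(1, 2))))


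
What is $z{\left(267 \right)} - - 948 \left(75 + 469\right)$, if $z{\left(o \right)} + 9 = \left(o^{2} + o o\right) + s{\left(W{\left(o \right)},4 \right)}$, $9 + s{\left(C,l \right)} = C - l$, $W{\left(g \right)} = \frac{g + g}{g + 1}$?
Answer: $\frac{88208179}{134} \approx 6.5827 \cdot 10^{5}$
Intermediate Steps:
$W{\left(g \right)} = \frac{2 g}{1 + g}$
$s{\left(C,l \right)} = -9 + C - l$ ($s{\left(C,l \right)} = -9 + \left(C - l\right) = -9 + C - l$)
$z{\left(o \right)} = -22 + 2 o^{2} + \frac{2 o}{1 + o}$ ($z{\left(o \right)} = -9 - \left(13 - o^{2} - o o - \frac{2 o}{1 + o}\right) = -9 - \left(13 - 2 o^{2} - \frac{2 o}{1 + o}\right) = -9 + \left(2 o^{2} + \left(-13 + \frac{2 o}{1 + o}\right)\right) = -9 + \left(-13 + 2 o^{2} + \frac{2 o}{1 + o}\right) = -22 + 2 o^{2} + \frac{2 o}{1 + o}$)
$z{\left(267 \right)} - - 948 \left(75 + 469\right) = \frac{2 \left(267 + \left(1 + 267\right) \left(-11 + 267^{2}\right)\right)}{1 + 267} - - 948 \left(75 + 469\right) = \frac{2 \left(267 + 268 \left(-11 + 71289\right)\right)}{268} - \left(-948\right) 544 = 2 \cdot \frac{1}{268} \left(267 + 268 \cdot 71278\right) - -515712 = 2 \cdot \frac{1}{268} \left(267 + 19102504\right) + 515712 = 2 \cdot \frac{1}{268} \cdot 19102771 + 515712 = \frac{19102771}{134} + 515712 = \frac{88208179}{134}$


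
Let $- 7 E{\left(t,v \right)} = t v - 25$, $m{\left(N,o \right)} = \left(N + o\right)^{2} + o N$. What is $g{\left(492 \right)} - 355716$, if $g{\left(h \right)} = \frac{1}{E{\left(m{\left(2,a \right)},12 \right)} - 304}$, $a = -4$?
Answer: $- \frac{730996387}{2055} \approx -3.5572 \cdot 10^{5}$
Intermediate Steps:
$m{\left(N,o \right)} = \left(N + o\right)^{2} + N o$
$E{\left(t,v \right)} = \frac{25}{7} - \frac{t v}{7}$ ($E{\left(t,v \right)} = - \frac{t v - 25}{7} = - \frac{-25 + t v}{7} = \frac{25}{7} - \frac{t v}{7}$)
$g{\left(h \right)} = - \frac{7}{2055}$ ($g{\left(h \right)} = \frac{1}{\left(\frac{25}{7} - \frac{1}{7} \left(\left(2 - 4\right)^{2} + 2 \left(-4\right)\right) 12\right) - 304} = \frac{1}{\left(\frac{25}{7} - \frac{1}{7} \left(\left(-2\right)^{2} - 8\right) 12\right) - 304} = \frac{1}{\left(\frac{25}{7} - \frac{1}{7} \left(4 - 8\right) 12\right) - 304} = \frac{1}{\left(\frac{25}{7} - \left(- \frac{4}{7}\right) 12\right) - 304} = \frac{1}{\left(\frac{25}{7} + \frac{48}{7}\right) - 304} = \frac{1}{\frac{73}{7} - 304} = \frac{1}{- \frac{2055}{7}} = - \frac{7}{2055}$)
$g{\left(492 \right)} - 355716 = - \frac{7}{2055} - 355716 = - \frac{730996387}{2055}$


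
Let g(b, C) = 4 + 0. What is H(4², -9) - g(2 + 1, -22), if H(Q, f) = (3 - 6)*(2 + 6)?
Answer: -28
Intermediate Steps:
H(Q, f) = -24 (H(Q, f) = -3*8 = -24)
g(b, C) = 4
H(4², -9) - g(2 + 1, -22) = -24 - 1*4 = -24 - 4 = -28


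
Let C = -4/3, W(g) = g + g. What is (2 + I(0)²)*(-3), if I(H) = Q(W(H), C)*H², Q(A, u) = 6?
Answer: -6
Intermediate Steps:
W(g) = 2*g
C = -4/3 (C = -4*⅓ = -4/3 ≈ -1.3333)
I(H) = 6*H²
(2 + I(0)²)*(-3) = (2 + (6*0²)²)*(-3) = (2 + (6*0)²)*(-3) = (2 + 0²)*(-3) = (2 + 0)*(-3) = 2*(-3) = -6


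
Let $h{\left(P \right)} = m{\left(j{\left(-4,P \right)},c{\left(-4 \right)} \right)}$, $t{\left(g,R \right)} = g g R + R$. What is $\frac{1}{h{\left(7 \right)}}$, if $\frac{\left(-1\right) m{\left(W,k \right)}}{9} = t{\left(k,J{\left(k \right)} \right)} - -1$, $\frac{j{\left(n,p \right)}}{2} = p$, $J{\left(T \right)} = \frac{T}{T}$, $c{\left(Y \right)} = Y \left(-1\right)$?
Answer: $- \frac{1}{162} \approx -0.0061728$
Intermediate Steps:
$c{\left(Y \right)} = - Y$
$J{\left(T \right)} = 1$
$t{\left(g,R \right)} = R + R g^{2}$ ($t{\left(g,R \right)} = g^{2} R + R = R g^{2} + R = R + R g^{2}$)
$j{\left(n,p \right)} = 2 p$
$m{\left(W,k \right)} = -18 - 9 k^{2}$ ($m{\left(W,k \right)} = - 9 \left(1 \left(1 + k^{2}\right) - -1\right) = - 9 \left(\left(1 + k^{2}\right) + 1\right) = - 9 \left(2 + k^{2}\right) = -18 - 9 k^{2}$)
$h{\left(P \right)} = -162$ ($h{\left(P \right)} = -18 - 9 \left(\left(-1\right) \left(-4\right)\right)^{2} = -18 - 9 \cdot 4^{2} = -18 - 144 = -162$)
$\frac{1}{h{\left(7 \right)}} = \frac{1}{-162} = - \frac{1}{162}$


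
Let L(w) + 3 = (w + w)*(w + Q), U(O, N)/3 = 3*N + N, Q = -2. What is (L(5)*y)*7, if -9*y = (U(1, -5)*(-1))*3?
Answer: -3780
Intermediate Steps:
U(O, N) = 12*N (U(O, N) = 3*(3*N + N) = 3*(4*N) = 12*N)
L(w) = -3 + 2*w*(-2 + w) (L(w) = -3 + (w + w)*(w - 2) = -3 + (2*w)*(-2 + w) = -3 + 2*w*(-2 + w))
y = -20 (y = -(12*(-5))*(-1)*3/9 = -(-60*(-1))*3/9 = -20*3/3 = -⅑*180 = -20)
(L(5)*y)*7 = ((-3 - 4*5 + 2*5²)*(-20))*7 = ((-3 - 20 + 2*25)*(-20))*7 = ((-3 - 20 + 50)*(-20))*7 = (27*(-20))*7 = -540*7 = -3780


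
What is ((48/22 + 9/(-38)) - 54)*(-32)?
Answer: 348144/209 ≈ 1665.8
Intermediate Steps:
((48/22 + 9/(-38)) - 54)*(-32) = ((48*(1/22) + 9*(-1/38)) - 54)*(-32) = ((24/11 - 9/38) - 54)*(-32) = (813/418 - 54)*(-32) = -21759/418*(-32) = 348144/209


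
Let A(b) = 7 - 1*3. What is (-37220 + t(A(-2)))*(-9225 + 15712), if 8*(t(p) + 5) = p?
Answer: -482950663/2 ≈ -2.4148e+8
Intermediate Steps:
A(b) = 4 (A(b) = 7 - 3 = 4)
t(p) = -5 + p/8
(-37220 + t(A(-2)))*(-9225 + 15712) = (-37220 + (-5 + (⅛)*4))*(-9225 + 15712) = (-37220 + (-5 + ½))*6487 = (-37220 - 9/2)*6487 = -74449/2*6487 = -482950663/2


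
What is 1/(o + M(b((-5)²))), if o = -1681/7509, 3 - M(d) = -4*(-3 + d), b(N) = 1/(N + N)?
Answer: -187725/1716532 ≈ -0.10936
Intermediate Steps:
b(N) = 1/(2*N)
M(d) = -9 + 4*d (M(d) = 3 - (-4)*(-3 + d) = 3 - (12 - 4*d) = 3 + (-12 + 4*d) = -9 + 4*d)
o = -1681/7509 (o = -1681*1/7509 = -1681/7509 ≈ -0.22386)
1/(o + M(b((-5)²))) = 1/(-1681/7509 + (-9 + 4*(1/(2*((-5)²))))) = 1/(-1681/7509 + (-9 + 4*((½)/25))) = 1/(-1681/7509 + (-9 + 4*((½)*(1/25)))) = 1/(-1681/7509 + (-9 + 4*(1/50))) = 1/(-1681/7509 + (-9 + 2/25)) = 1/(-1681/7509 - 223/25) = 1/(-1716532/187725) = -187725/1716532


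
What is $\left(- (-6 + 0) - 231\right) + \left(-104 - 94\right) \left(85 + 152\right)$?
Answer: $-47151$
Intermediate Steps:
$\left(- (-6 + 0) - 231\right) + \left(-104 - 94\right) \left(85 + 152\right) = \left(\left(-1\right) \left(-6\right) - 231\right) - 46926 = \left(6 - 231\right) - 46926 = -225 - 46926 = -47151$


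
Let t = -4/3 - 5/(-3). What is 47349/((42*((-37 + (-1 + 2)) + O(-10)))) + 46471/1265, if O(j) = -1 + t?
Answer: 212161/35420 ≈ 5.9899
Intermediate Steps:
t = ⅓ (t = -4*⅓ - 5*(-⅓) = -4/3 + 5/3 = ⅓ ≈ 0.33333)
O(j) = -⅔ (O(j) = -1 + ⅓ = -⅔)
47349/((42*((-37 + (-1 + 2)) + O(-10)))) + 46471/1265 = 47349/((42*((-37 + (-1 + 2)) - ⅔))) + 46471/1265 = 47349/((42*((-37 + 1) - ⅔))) + 46471*(1/1265) = 47349/((42*(-36 - ⅔))) + 46471/1265 = 47349/((42*(-110/3))) + 46471/1265 = 47349/(-1540) + 46471/1265 = 47349*(-1/1540) + 46471/1265 = -47349/1540 + 46471/1265 = 212161/35420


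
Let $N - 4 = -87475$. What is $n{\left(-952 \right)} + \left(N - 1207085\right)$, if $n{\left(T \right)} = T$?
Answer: $-1295508$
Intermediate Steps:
$N = -87471$ ($N = 4 - 87475 = -87471$)
$n{\left(-952 \right)} + \left(N - 1207085\right) = -952 - 1294556 = -1295508$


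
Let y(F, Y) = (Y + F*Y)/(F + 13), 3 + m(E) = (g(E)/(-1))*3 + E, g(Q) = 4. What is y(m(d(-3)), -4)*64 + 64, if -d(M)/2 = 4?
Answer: -2496/5 ≈ -499.20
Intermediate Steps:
d(M) = -8 (d(M) = -2*4 = -8)
m(E) = -15 + E (m(E) = -3 + ((4/(-1))*3 + E) = -3 + ((4*(-1))*3 + E) = -3 + (-4*3 + E) = -3 + (-12 + E) = -15 + E)
y(F, Y) = (Y + F*Y)/(13 + F)
y(m(d(-3)), -4)*64 + 64 = -4*(1 + (-15 - 8))/(13 + (-15 - 8))*64 + 64 = -4*(1 - 23)/(13 - 23)*64 + 64 = -4*(-22)/(-10)*64 + 64 = -4*(-⅒)*(-22)*64 + 64 = -44/5*64 + 64 = -2816/5 + 64 = -2496/5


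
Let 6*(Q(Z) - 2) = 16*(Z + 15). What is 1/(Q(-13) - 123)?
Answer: -3/347 ≈ -0.0086455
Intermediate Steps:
Q(Z) = 42 + 8*Z/3 (Q(Z) = 2 + (16*(Z + 15))/6 = 2 + (16*(15 + Z))/6 = 2 + (240 + 16*Z)/6 = 2 + (40 + 8*Z/3) = 42 + 8*Z/3)
1/(Q(-13) - 123) = 1/((42 + (8/3)*(-13)) - 123) = 1/((42 - 104/3) - 123) = 1/(22/3 - 123) = 1/(-347/3) = -3/347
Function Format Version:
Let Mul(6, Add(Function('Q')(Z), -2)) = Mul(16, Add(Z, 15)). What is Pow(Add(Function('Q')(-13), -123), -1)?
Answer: Rational(-3, 347) ≈ -0.0086455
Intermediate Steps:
Function('Q')(Z) = Add(42, Mul(Rational(8, 3), Z)) (Function('Q')(Z) = Add(2, Mul(Rational(1, 6), Mul(16, Add(Z, 15)))) = Add(2, Mul(Rational(1, 6), Mul(16, Add(15, Z)))) = Add(2, Mul(Rational(1, 6), Add(240, Mul(16, Z)))) = Add(2, Add(40, Mul(Rational(8, 3), Z))) = Add(42, Mul(Rational(8, 3), Z)))
Pow(Add(Function('Q')(-13), -123), -1) = Pow(Add(Add(42, Mul(Rational(8, 3), -13)), -123), -1) = Pow(Add(Add(42, Rational(-104, 3)), -123), -1) = Pow(Add(Rational(22, 3), -123), -1) = Pow(Rational(-347, 3), -1) = Rational(-3, 347)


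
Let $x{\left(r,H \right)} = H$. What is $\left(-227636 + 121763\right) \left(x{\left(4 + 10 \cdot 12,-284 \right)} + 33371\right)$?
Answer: $-3503019951$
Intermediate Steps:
$\left(-227636 + 121763\right) \left(x{\left(4 + 10 \cdot 12,-284 \right)} + 33371\right) = \left(-227636 + 121763\right) \left(-284 + 33371\right) = \left(-105873\right) 33087 = -3503019951$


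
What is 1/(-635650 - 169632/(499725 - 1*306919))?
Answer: -96403/61278651766 ≈ -1.5732e-6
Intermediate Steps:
1/(-635650 - 169632/(499725 - 1*306919)) = 1/(-635650 - 169632/(499725 - 306919)) = 1/(-635650 - 169632/192806) = 1/(-635650 - 169632*1/192806) = 1/(-635650 - 84816/96403) = 1/(-61278651766/96403) = -96403/61278651766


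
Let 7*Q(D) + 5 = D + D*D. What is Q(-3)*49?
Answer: 7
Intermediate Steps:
Q(D) = -5/7 + D/7 + D**2/7 (Q(D) = -5/7 + (D + D*D)/7 = -5/7 + (D + D**2)/7 = -5/7 + (D/7 + D**2/7) = -5/7 + D/7 + D**2/7)
Q(-3)*49 = (-5/7 + (1/7)*(-3) + (1/7)*(-3)**2)*49 = (-5/7 - 3/7 + (1/7)*9)*49 = (-5/7 - 3/7 + 9/7)*49 = (1/7)*49 = 7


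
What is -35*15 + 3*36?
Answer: -417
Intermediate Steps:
-35*15 + 3*36 = -525 + 108 = -417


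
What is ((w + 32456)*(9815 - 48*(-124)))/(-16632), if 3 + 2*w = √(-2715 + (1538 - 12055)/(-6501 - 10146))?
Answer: -1023420203/33264 - 15767*I*√188053201734/276872904 ≈ -30767.0 - 24.695*I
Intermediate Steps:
w = -3/2 + I*√188053201734/16647 (w = -3/2 + √(-2715 + (1538 - 12055)/(-6501 - 10146))/2 = -3/2 + √(-2715 - 10517/(-16647))/2 = -3/2 + √(-2715 - 10517*(-1/16647))/2 = -3/2 + √(-2715 + 10517/16647)/2 = -3/2 + √(-45186088/16647)/2 = -3/2 + (2*I*√188053201734/16647)/2 = -3/2 + I*√188053201734/16647 ≈ -1.5 + 26.05*I)
((w + 32456)*(9815 - 48*(-124)))/(-16632) = (((-3/2 + I*√188053201734/16647) + 32456)*(9815 - 48*(-124)))/(-16632) = ((64909/2 + I*√188053201734/16647)*(9815 + 5952))*(-1/16632) = ((64909/2 + I*√188053201734/16647)*15767)*(-1/16632) = (1023420203/2 + 15767*I*√188053201734/16647)*(-1/16632) = -1023420203/33264 - 15767*I*√188053201734/276872904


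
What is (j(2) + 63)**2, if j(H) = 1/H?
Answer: 16129/4 ≈ 4032.3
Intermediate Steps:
(j(2) + 63)**2 = (1/2 + 63)**2 = (127/2)**2 = 16129/4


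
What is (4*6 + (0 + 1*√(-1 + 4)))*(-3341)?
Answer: -80184 - 3341*√3 ≈ -85971.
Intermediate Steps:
(4*6 + (0 + 1*√(-1 + 4)))*(-3341) = (24 + (0 + 1*√3))*(-3341) = (24 + (0 + √3))*(-3341) = (24 + √3)*(-3341) = -80184 - 3341*√3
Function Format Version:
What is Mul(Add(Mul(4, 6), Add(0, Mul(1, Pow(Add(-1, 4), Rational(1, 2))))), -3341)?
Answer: Add(-80184, Mul(-3341, Pow(3, Rational(1, 2)))) ≈ -85971.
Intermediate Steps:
Mul(Add(Mul(4, 6), Add(0, Mul(1, Pow(Add(-1, 4), Rational(1, 2))))), -3341) = Mul(Add(24, Add(0, Mul(1, Pow(3, Rational(1, 2))))), -3341) = Mul(Add(24, Add(0, Pow(3, Rational(1, 2)))), -3341) = Mul(Add(24, Pow(3, Rational(1, 2))), -3341) = Add(-80184, Mul(-3341, Pow(3, Rational(1, 2))))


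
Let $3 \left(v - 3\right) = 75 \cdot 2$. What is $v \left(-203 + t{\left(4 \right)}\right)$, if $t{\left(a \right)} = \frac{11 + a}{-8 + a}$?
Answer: $- \frac{43831}{4} \approx -10958.0$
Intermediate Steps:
$v = 53$ ($v = 3 + \frac{75 \cdot 2}{3} = 3 + \frac{1}{3} \cdot 150 = 3 + 50 = 53$)
$t{\left(a \right)} = \frac{11 + a}{-8 + a}$
$v \left(-203 + t{\left(4 \right)}\right) = 53 \left(-203 + \frac{11 + 4}{-8 + 4}\right) = 53 \left(-203 + \frac{1}{-4} \cdot 15\right) = 53 \left(-203 - \frac{15}{4}\right) = 53 \left(- \frac{827}{4}\right) = - \frac{43831}{4}$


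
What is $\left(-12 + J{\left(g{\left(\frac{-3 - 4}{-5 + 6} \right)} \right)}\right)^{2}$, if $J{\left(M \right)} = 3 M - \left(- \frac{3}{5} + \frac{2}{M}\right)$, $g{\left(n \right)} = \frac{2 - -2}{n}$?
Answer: $\frac{452929}{4900} \approx 92.434$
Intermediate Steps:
$g{\left(n \right)} = \frac{4}{n}$ ($g{\left(n \right)} = \frac{2 + 2}{n} = \frac{4}{n}$)
$J{\left(M \right)} = \frac{3}{5} - \frac{2}{M} + 3 M$ ($J{\left(M \right)} = 3 M - \left(- \frac{3}{5} + \frac{2}{M}\right) = 3 M + \left(\frac{3}{5} - \frac{2}{M}\right) = \frac{3}{5} - \frac{2}{M} + 3 M$)
$\left(-12 + J{\left(g{\left(\frac{-3 - 4}{-5 + 6} \right)} \right)}\right)^{2} = \left(-12 + \left(\frac{3}{5} - \frac{2}{4 \frac{1}{\left(-3 - 4\right) \frac{1}{-5 + 6}}} + 3 \frac{4}{\left(-3 - 4\right) \frac{1}{-5 + 6}}\right)\right)^{2} = \left(-12 + \left(\frac{3}{5} - \frac{2}{4 \frac{1}{\left(-7\right) 1^{-1}}} + 3 \frac{4}{\left(-7\right) 1^{-1}}\right)\right)^{2} = \left(-12 + \left(\frac{3}{5} - \frac{2}{4 \frac{1}{\left(-7\right) 1}} + 3 \frac{4}{\left(-7\right) 1}\right)\right)^{2} = \left(-12 + \left(\frac{3}{5} - \frac{2}{4 \frac{1}{-7}} + 3 \frac{4}{-7}\right)\right)^{2} = \left(-12 + \left(\frac{3}{5} - \frac{2}{4 \left(- \frac{1}{7}\right)} + 3 \cdot 4 \left(- \frac{1}{7}\right)\right)\right)^{2} = \left(-12 + \left(\frac{3}{5} - \frac{2}{- \frac{4}{7}} + 3 \left(- \frac{4}{7}\right)\right)\right)^{2} = \left(-12 - - \frac{167}{70}\right)^{2} = \left(-12 + \left(\frac{3}{5} + \frac{7}{2} - \frac{12}{7}\right)\right)^{2} = \left(-12 + \frac{167}{70}\right)^{2} = \left(- \frac{673}{70}\right)^{2} = \frac{452929}{4900}$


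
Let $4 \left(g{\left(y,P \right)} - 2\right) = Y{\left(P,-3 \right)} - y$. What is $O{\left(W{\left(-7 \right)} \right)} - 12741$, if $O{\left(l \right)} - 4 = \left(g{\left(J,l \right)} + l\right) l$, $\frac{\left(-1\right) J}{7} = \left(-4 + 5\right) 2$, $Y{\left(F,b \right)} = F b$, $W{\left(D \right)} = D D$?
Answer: $- \frac{47469}{4} \approx -11867.0$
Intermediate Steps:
$W{\left(D \right)} = D^{2}$
$J = -14$ ($J = - 7 \left(-4 + 5\right) 2 = - 7 \cdot 1 \cdot 2 = \left(-7\right) 2 = -14$)
$g{\left(y,P \right)} = 2 - \frac{3 P}{4} - \frac{y}{4}$ ($g{\left(y,P \right)} = 2 + \frac{P \left(-3\right) - y}{4} = 2 + \frac{- 3 P - y}{4} = 2 + \frac{- y - 3 P}{4} = 2 - \left(\frac{y}{4} + \frac{3 P}{4}\right) = 2 - \frac{3 P}{4} - \frac{y}{4}$)
$O{\left(l \right)} = 4 + l \left(\frac{11}{2} + \frac{l}{4}\right)$ ($O{\left(l \right)} = 4 + \left(\left(2 - \frac{3 l}{4} - - \frac{7}{2}\right) + l\right) l = 4 + \left(\left(2 - \frac{3 l}{4} + \frac{7}{2}\right) + l\right) l = 4 + \left(\left(\frac{11}{2} - \frac{3 l}{4}\right) + l\right) l = 4 + \left(\frac{11}{2} + \frac{l}{4}\right) l = 4 + l \left(\frac{11}{2} + \frac{l}{4}\right)$)
$O{\left(W{\left(-7 \right)} \right)} - 12741 = \left(4 + \frac{\left(\left(-7\right)^{2}\right)^{2}}{4} + \frac{11 \left(-7\right)^{2}}{2}\right) - 12741 = \left(4 + \frac{49^{2}}{4} + \frac{11}{2} \cdot 49\right) - 12741 = \left(4 + \frac{1}{4} \cdot 2401 + \frac{539}{2}\right) - 12741 = \left(4 + \frac{2401}{4} + \frac{539}{2}\right) - 12741 = \frac{3495}{4} - 12741 = - \frac{47469}{4}$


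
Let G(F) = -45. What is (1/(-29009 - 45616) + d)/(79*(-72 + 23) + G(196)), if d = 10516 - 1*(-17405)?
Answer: -520901156/73057875 ≈ -7.1300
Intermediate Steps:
d = 27921 (d = 10516 + 17405 = 27921)
(1/(-29009 - 45616) + d)/(79*(-72 + 23) + G(196)) = (1/(-29009 - 45616) + 27921)/(79*(-72 + 23) - 45) = (1/(-74625) + 27921)/(79*(-49) - 45) = (-1/74625 + 27921)/(-3871 - 45) = (2083604624/74625)/(-3916) = (2083604624/74625)*(-1/3916) = -520901156/73057875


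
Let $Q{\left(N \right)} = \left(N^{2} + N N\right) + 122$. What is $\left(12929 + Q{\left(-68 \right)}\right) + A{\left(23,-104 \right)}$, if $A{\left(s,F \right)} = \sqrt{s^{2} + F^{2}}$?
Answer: $22299 + \sqrt{11345} \approx 22406.0$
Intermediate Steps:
$Q{\left(N \right)} = 122 + 2 N^{2}$ ($Q{\left(N \right)} = \left(N^{2} + N^{2}\right) + 122 = 2 N^{2} + 122 = 122 + 2 N^{2}$)
$A{\left(s,F \right)} = \sqrt{F^{2} + s^{2}}$
$\left(12929 + Q{\left(-68 \right)}\right) + A{\left(23,-104 \right)} = \left(12929 + \left(122 + 2 \left(-68\right)^{2}\right)\right) + \sqrt{\left(-104\right)^{2} + 23^{2}} = \left(12929 + \left(122 + 2 \cdot 4624\right)\right) + \sqrt{10816 + 529} = \left(12929 + \left(122 + 9248\right)\right) + \sqrt{11345} = \left(12929 + 9370\right) + \sqrt{11345} = 22299 + \sqrt{11345}$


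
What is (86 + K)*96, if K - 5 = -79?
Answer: 1152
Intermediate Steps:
K = -74 (K = 5 - 79 = -74)
(86 + K)*96 = (86 - 74)*96 = 12*96 = 1152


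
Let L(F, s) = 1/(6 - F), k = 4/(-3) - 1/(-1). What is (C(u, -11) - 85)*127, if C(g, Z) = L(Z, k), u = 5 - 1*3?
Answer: -183388/17 ≈ -10788.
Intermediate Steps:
u = 2 (u = 5 - 3 = 2)
k = -1/3 (k = 4*(-1/3) - 1*(-1) = -4/3 + 1 = -1/3 ≈ -0.33333)
C(g, Z) = -1/(-6 + Z)
(C(u, -11) - 85)*127 = (-1/(-6 - 11) - 85)*127 = (-1/(-17) - 85)*127 = (-1*(-1/17) - 85)*127 = (1/17 - 85)*127 = -1444/17*127 = -183388/17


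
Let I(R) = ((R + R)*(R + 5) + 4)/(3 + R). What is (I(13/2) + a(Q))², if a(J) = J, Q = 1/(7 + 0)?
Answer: 4700224/17689 ≈ 265.71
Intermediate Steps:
Q = ⅐ (Q = 1/7 = ⅐ ≈ 0.14286)
I(R) = (4 + 2*R*(5 + R))/(3 + R) (I(R) = ((2*R)*(5 + R) + 4)/(3 + R) = (2*R*(5 + R) + 4)/(3 + R) = (4 + 2*R*(5 + R))/(3 + R))
(I(13/2) + a(Q))² = (2*(2 + (13/2)² + 5*(13/2))/(3 + 13/2) + ⅐)² = (2*(2 + 169/4 + 65/2)/(19/2) + ⅐)² = (2*(2/19)*(307/4) + ⅐)² = (307/19 + ⅐)² = (2168/133)² = 4700224/17689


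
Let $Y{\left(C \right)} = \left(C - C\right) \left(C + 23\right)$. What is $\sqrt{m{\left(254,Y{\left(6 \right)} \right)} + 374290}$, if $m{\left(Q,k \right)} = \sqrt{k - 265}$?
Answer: $\sqrt{374290 + i \sqrt{265}} \approx 611.79 + 0.01 i$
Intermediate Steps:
$Y{\left(C \right)} = 0$ ($Y{\left(C \right)} = 0 \left(23 + C\right) = 0$)
$m{\left(Q,k \right)} = \sqrt{-265 + k}$
$\sqrt{m{\left(254,Y{\left(6 \right)} \right)} + 374290} = \sqrt{\sqrt{-265 + 0} + 374290} = \sqrt{\sqrt{-265} + 374290} = \sqrt{i \sqrt{265} + 374290} = \sqrt{374290 + i \sqrt{265}}$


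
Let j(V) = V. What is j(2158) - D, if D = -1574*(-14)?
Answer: -19878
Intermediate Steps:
D = 22036
j(2158) - D = 2158 - 1*22036 = 2158 - 22036 = -19878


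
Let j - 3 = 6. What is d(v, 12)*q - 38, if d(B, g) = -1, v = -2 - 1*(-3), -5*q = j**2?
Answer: -109/5 ≈ -21.800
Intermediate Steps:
j = 9 (j = 3 + 6 = 9)
q = -81/5 (q = -1/5*9**2 = -1/5*81 = -81/5 ≈ -16.200)
v = 1 (v = -2 + 3 = 1)
d(v, 12)*q - 38 = -1*(-81/5) - 38 = 81/5 - 38 = -109/5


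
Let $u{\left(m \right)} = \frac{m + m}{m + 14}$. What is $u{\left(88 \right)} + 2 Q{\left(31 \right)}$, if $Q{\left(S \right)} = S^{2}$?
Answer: $\frac{98110}{51} \approx 1923.7$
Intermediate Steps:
$u{\left(m \right)} = \frac{2 m}{14 + m}$
$u{\left(88 \right)} + 2 Q{\left(31 \right)} = 2 \cdot 88 \frac{1}{14 + 88} + 2 \cdot 31^{2} = 2 \cdot 88 \cdot \frac{1}{102} + 2 \cdot 961 = 2 \cdot 88 \cdot \frac{1}{102} + 1922 = \frac{88}{51} + 1922 = \frac{98110}{51}$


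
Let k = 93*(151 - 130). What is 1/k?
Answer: 1/1953 ≈ 0.00051203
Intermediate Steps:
k = 1953 (k = 93*21 = 1953)
1/k = 1/1953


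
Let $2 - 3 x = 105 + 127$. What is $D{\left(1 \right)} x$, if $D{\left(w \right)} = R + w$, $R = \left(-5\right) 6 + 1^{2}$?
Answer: $\frac{6440}{3} \approx 2146.7$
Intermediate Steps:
$R = -29$ ($R = -30 + 1 = -29$)
$D{\left(w \right)} = -29 + w$
$x = - \frac{230}{3}$ ($x = \frac{2}{3} - \frac{105 + 127}{3} = \frac{2}{3} - \frac{232}{3} = - \frac{230}{3} \approx -76.667$)
$D{\left(1 \right)} x = \left(-29 + 1\right) \left(- \frac{230}{3}\right) = \left(-28\right) \left(- \frac{230}{3}\right) = \frac{6440}{3}$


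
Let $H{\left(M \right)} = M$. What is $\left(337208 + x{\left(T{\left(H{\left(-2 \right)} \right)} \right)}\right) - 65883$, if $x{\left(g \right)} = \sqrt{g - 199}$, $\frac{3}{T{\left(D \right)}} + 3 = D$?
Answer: $271325 + \frac{i \sqrt{4990}}{5} \approx 2.7133 \cdot 10^{5} + 14.128 i$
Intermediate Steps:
$T{\left(D \right)} = \frac{3}{-3 + D}$
$x{\left(g \right)} = \sqrt{-199 + g}$
$\left(337208 + x{\left(T{\left(H{\left(-2 \right)} \right)} \right)}\right) - 65883 = \left(337208 + \sqrt{-199 + \frac{3}{-3 - 2}}\right) - 65883 = \left(337208 + \sqrt{-199 + \frac{3}{-5}}\right) - 65883 = \left(337208 + \sqrt{-199 + 3 \left(- \frac{1}{5}\right)}\right) - 65883 = \left(337208 + \sqrt{-199 - \frac{3}{5}}\right) - 65883 = \left(337208 + \sqrt{- \frac{998}{5}}\right) - 65883 = \left(337208 + \frac{i \sqrt{4990}}{5}\right) - 65883 = 271325 + \frac{i \sqrt{4990}}{5}$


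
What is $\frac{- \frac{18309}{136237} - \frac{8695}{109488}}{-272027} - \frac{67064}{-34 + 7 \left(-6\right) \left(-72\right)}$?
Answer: $- \frac{19437258416844284117}{866596157445379920} \approx -22.429$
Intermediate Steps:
$\frac{- \frac{18309}{136237} - \frac{8695}{109488}}{-272027} - \frac{67064}{-34 + 7 \left(-6\right) \left(-72\right)} = \left(\left(-18309\right) \frac{1}{136237} - \frac{8695}{109488}\right) \left(- \frac{1}{272027}\right) - \frac{67064}{-34 - -3024} = \left(- \frac{18309}{136237} - \frac{8695}{109488}\right) \left(- \frac{1}{272027}\right) - \frac{67064}{-34 + 3024} = \left(- \frac{3189196507}{14916316656}\right) \left(- \frac{1}{272027}\right) - \frac{67064}{2990} = \frac{455599501}{579662981568816} - \frac{33532}{1495} = - \frac{19437258416844284117}{866596157445379920}$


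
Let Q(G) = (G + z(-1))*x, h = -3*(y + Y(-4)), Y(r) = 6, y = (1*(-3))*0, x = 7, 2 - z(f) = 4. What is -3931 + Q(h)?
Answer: -4071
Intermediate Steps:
z(f) = -2 (z(f) = 2 - 1*4 = 2 - 4 = -2)
y = 0 (y = -3*0 = 0)
h = -18 (h = -3*(0 + 6) = -3*6 = -18)
Q(G) = -14 + 7*G (Q(G) = (G - 2)*7 = (-2 + G)*7 = -14 + 7*G)
-3931 + Q(h) = -3931 + (-14 + 7*(-18)) = -3931 + (-14 - 126) = -3931 - 140 = -4071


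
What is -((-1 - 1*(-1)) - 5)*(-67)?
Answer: -335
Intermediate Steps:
-((-1 - 1*(-1)) - 5)*(-67) = -((-1 + 1) - 5)*(-67) = -(0 - 5)*(-67) = -1*(-5)*(-67) = 5*(-67) = -335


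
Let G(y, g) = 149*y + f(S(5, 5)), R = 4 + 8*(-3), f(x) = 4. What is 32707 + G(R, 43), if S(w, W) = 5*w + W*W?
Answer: 29731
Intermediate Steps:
S(w, W) = W² + 5*w (S(w, W) = 5*w + W² = W² + 5*w)
R = -20 (R = 4 - 24 = -20)
G(y, g) = 4 + 149*y (G(y, g) = 149*y + 4 = 4 + 149*y)
32707 + G(R, 43) = 32707 + (4 + 149*(-20)) = 32707 + (4 - 2980) = 32707 - 2976 = 29731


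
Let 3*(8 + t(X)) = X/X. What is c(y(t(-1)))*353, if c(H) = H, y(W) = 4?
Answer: 1412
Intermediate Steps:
t(X) = -23/3 (t(X) = -8 + (X/X)/3 = -8 + (⅓)*1 = -8 + ⅓ = -23/3)
c(y(t(-1)))*353 = 4*353 = 1412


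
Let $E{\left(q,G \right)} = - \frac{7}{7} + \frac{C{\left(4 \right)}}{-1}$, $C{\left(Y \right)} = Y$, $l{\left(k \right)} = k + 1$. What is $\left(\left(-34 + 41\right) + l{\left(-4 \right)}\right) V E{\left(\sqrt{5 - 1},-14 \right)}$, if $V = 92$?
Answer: $-1840$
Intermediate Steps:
$l{\left(k \right)} = 1 + k$
$E{\left(q,G \right)} = -5$ ($E{\left(q,G \right)} = - \frac{7}{7} + \frac{4}{-1} = \left(-7\right) \frac{1}{7} + 4 \left(-1\right) = -1 - 4 = -5$)
$\left(\left(-34 + 41\right) + l{\left(-4 \right)}\right) V E{\left(\sqrt{5 - 1},-14 \right)} = \left(\left(-34 + 41\right) + \left(1 - 4\right)\right) 92 \left(-5\right) = \left(7 - 3\right) 92 \left(-5\right) = 4 \cdot 92 \left(-5\right) = 368 \left(-5\right) = -1840$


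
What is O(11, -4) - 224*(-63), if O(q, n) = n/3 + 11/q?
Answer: 42335/3 ≈ 14112.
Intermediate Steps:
O(q, n) = 11/q + n/3 (O(q, n) = n*(⅓) + 11/q = n/3 + 11/q = 11/q + n/3)
O(11, -4) - 224*(-63) = (11/11 + (⅓)*(-4)) - 224*(-63) = (11*(1/11) - 4/3) + 14112 = (1 - 4/3) + 14112 = -⅓ + 14112 = 42335/3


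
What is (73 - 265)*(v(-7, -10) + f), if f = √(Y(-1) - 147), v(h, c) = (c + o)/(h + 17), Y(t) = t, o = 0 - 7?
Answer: 1632/5 - 384*I*√37 ≈ 326.4 - 2335.8*I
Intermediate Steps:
o = -7
v(h, c) = (-7 + c)/(17 + h) (v(h, c) = (c - 7)/(h + 17) = (-7 + c)/(17 + h))
f = 2*I*√37 (f = √(-1 - 147) = √(-148) = 2*I*√37 ≈ 12.166*I)
(73 - 265)*(v(-7, -10) + f) = (73 - 265)*((-7 - 10)/(17 - 7) + 2*I*√37) = -192*(-17/10 + 2*I*√37) = 1632/5 - 384*I*√37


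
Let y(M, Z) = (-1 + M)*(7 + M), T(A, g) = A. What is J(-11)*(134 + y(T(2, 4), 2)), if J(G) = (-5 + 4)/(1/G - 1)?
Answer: 1573/12 ≈ 131.08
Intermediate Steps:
J(G) = -1/(-1 + 1/G)
J(-11)*(134 + y(T(2, 4), 2)) = (-11/(-1 - 11))*(134 + (-7 + 2**2 + 6*2)) = (-11/(-12))*(134 + (-7 + 4 + 12)) = (-11*(-1/12))*(134 + 9) = (11/12)*143 = 1573/12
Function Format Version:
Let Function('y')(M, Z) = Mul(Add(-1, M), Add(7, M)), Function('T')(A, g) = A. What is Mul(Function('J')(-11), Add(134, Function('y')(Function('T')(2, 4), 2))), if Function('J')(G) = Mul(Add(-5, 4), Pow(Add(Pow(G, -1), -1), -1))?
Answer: Rational(1573, 12) ≈ 131.08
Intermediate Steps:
Function('J')(G) = Mul(-1, Pow(Add(-1, Pow(G, -1)), -1))
Mul(Function('J')(-11), Add(134, Function('y')(Function('T')(2, 4), 2))) = Mul(Mul(-11, Pow(Add(-1, -11), -1)), Add(134, Add(-7, Pow(2, 2), Mul(6, 2)))) = Mul(Mul(-11, Pow(-12, -1)), Add(134, Add(-7, 4, 12))) = Mul(Mul(-11, Rational(-1, 12)), Add(134, 9)) = Mul(Rational(11, 12), 143) = Rational(1573, 12)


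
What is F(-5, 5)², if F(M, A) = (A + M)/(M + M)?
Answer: 0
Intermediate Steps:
F(M, A) = (A + M)/(2*M) (F(M, A) = (A + M)/((2*M)) = (A + M)*(1/(2*M)) = (A + M)/(2*M))
F(-5, 5)² = ((½)*(5 - 5)/(-5))² = ((½)*(-⅕)*0)² = 0² = 0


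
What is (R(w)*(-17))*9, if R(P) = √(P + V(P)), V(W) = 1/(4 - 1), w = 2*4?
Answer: -255*√3 ≈ -441.67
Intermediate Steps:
w = 8
V(W) = ⅓ (V(W) = 1/3 = ⅓)
R(P) = √(⅓ + P) (R(P) = √(P + ⅓) = √(⅓ + P))
(R(w)*(-17))*9 = ((√(3 + 9*8)/3)*(-17))*9 = ((√(3 + 72)/3)*(-17))*9 = ((√75/3)*(-17))*9 = (((5*√3)/3)*(-17))*9 = ((5*√3/3)*(-17))*9 = -85*√3/3*9 = -255*√3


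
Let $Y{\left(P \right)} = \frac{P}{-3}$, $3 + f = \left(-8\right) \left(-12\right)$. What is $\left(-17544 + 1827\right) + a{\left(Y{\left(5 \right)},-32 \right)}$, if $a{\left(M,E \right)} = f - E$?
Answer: $-15592$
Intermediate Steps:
$f = 93$ ($f = -3 - -96 = -3 + 96 = 93$)
$Y{\left(P \right)} = - \frac{P}{3}$ ($Y{\left(P \right)} = P \left(- \frac{1}{3}\right) = - \frac{P}{3}$)
$a{\left(M,E \right)} = 93 - E$
$\left(-17544 + 1827\right) + a{\left(Y{\left(5 \right)},-32 \right)} = \left(-17544 + 1827\right) + \left(93 - -32\right) = -15717 + \left(93 + 32\right) = -15717 + 125 = -15592$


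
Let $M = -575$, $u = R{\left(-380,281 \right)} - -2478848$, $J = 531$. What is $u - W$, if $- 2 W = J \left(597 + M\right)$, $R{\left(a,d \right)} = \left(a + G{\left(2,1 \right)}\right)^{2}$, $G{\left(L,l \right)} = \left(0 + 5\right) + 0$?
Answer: $2625314$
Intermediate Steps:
$G{\left(L,l \right)} = 5$ ($G{\left(L,l \right)} = 5 + 0 = 5$)
$R{\left(a,d \right)} = \left(5 + a\right)^{2}$ ($R{\left(a,d \right)} = \left(a + 5\right)^{2} = \left(5 + a\right)^{2}$)
$u = 2619473$ ($u = \left(5 - 380\right)^{2} - -2478848 = \left(-375\right)^{2} + 2478848 = 140625 + 2478848 = 2619473$)
$W = -5841$ ($W = - \frac{531 \left(597 - 575\right)}{2} = - \frac{531 \cdot 22}{2} = \left(- \frac{1}{2}\right) 11682 = -5841$)
$u - W = 2619473 - -5841 = 2619473 + 5841 = 2625314$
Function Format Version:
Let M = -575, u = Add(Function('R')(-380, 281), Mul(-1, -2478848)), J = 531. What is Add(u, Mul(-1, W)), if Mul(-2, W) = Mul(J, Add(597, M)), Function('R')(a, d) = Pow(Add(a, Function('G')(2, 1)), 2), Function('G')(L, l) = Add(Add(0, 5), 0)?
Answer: 2625314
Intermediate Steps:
Function('G')(L, l) = 5 (Function('G')(L, l) = Add(5, 0) = 5)
Function('R')(a, d) = Pow(Add(5, a), 2) (Function('R')(a, d) = Pow(Add(a, 5), 2) = Pow(Add(5, a), 2))
u = 2619473 (u = Add(Pow(Add(5, -380), 2), Mul(-1, -2478848)) = Add(Pow(-375, 2), 2478848) = Add(140625, 2478848) = 2619473)
W = -5841 (W = Mul(Rational(-1, 2), Mul(531, Add(597, -575))) = Mul(Rational(-1, 2), Mul(531, 22)) = Mul(Rational(-1, 2), 11682) = -5841)
Add(u, Mul(-1, W)) = Add(2619473, Mul(-1, -5841)) = Add(2619473, 5841) = 2625314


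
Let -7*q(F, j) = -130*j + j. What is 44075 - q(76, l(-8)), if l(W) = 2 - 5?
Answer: 308912/7 ≈ 44130.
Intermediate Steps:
l(W) = -3
q(F, j) = 129*j/7 (q(F, j) = -(-130*j + j)/7 = -(-129)*j/7 = 129*j/7)
44075 - q(76, l(-8)) = 44075 - 129*(-3)/7 = 44075 - 1*(-387/7) = 44075 + 387/7 = 308912/7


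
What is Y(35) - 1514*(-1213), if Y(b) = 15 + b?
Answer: 1836532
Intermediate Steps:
Y(35) - 1514*(-1213) = (15 + 35) - 1514*(-1213) = 50 + 1836482 = 1836532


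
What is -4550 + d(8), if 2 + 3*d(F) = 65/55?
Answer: -50053/11 ≈ -4550.3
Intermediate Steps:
d(F) = -3/11 (d(F) = -⅔ + (65/55)/3 = -⅔ + (65*(1/55))/3 = -⅔ + (⅓)*(13/11) = -⅔ + 13/33 = -3/11)
-4550 + d(8) = -4550 - 3/11 = -50053/11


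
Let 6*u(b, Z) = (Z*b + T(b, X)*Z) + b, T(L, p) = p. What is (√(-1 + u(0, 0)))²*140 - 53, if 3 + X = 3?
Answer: -193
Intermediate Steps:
X = 0 (X = -3 + 3 = 0)
u(b, Z) = b/6 + Z*b/6 (u(b, Z) = ((Z*b + 0*Z) + b)/6 = ((Z*b + 0) + b)/6 = (Z*b + b)/6 = (b + Z*b)/6 = b/6 + Z*b/6)
(√(-1 + u(0, 0)))²*140 - 53 = (√(-1 + (⅙)*0*(1 + 0)))²*140 - 53 = (√(-1 + (⅙)*0*1))²*140 - 53 = (√(-1 + 0))²*140 - 53 = (√(-1))²*140 - 53 = I²*140 - 53 = -1*140 - 53 = -140 - 53 = -193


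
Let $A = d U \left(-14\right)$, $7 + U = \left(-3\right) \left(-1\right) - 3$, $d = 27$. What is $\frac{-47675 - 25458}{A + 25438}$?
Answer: $- \frac{73133}{28084} \approx -2.6041$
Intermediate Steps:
$U = -7$ ($U = -7 - 0 = -7 + \left(3 - 3\right) = -7 + 0 = -7$)
$A = 2646$ ($A = 27 \left(-7\right) \left(-14\right) = \left(-189\right) \left(-14\right) = 2646$)
$\frac{-47675 - 25458}{A + 25438} = \frac{-47675 - 25458}{2646 + 25438} = - \frac{73133}{28084}$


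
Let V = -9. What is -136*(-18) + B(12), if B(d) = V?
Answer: 2439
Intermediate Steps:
B(d) = -9
-136*(-18) + B(12) = -136*(-18) - 9 = 2448 - 9 = 2439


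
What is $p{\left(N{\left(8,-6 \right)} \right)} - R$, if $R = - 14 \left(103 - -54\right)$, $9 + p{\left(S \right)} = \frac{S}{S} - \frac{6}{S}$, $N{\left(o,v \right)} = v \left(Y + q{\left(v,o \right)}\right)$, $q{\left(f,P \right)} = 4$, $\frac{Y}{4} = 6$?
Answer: $\frac{61321}{28} \approx 2190.0$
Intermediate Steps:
$Y = 24$ ($Y = 4 \cdot 6 = 24$)
$N{\left(o,v \right)} = 28 v$ ($N{\left(o,v \right)} = v \left(24 + 4\right) = v 28 = 28 v$)
$p{\left(S \right)} = -8 - \frac{6}{S}$ ($p{\left(S \right)} = -9 - \left(\frac{6}{S} - \frac{S}{S}\right) = -9 + \left(1 - \frac{6}{S}\right) = -8 - \frac{6}{S}$)
$R = -2198$ ($R = - 14 \left(103 + 54\right) = \left(-14\right) 157 = -2198$)
$p{\left(N{\left(8,-6 \right)} \right)} - R = \left(-8 - \frac{6}{28 \left(-6\right)}\right) - -2198 = \left(-8 - \frac{6}{-168}\right) + 2198 = \left(-8 - - \frac{1}{28}\right) + 2198 = \left(-8 + \frac{1}{28}\right) + 2198 = - \frac{223}{28} + 2198 = \frac{61321}{28}$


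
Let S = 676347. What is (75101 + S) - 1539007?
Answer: -787559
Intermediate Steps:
(75101 + S) - 1539007 = (75101 + 676347) - 1539007 = 751448 - 1539007 = -787559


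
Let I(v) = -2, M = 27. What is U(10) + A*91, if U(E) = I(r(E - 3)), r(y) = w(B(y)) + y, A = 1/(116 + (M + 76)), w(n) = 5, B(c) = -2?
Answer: -347/219 ≈ -1.5845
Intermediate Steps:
A = 1/219 (A = 1/(116 + (27 + 76)) = 1/(116 + 103) = 1/219 ≈ 0.0045662)
r(y) = 5 + y
U(E) = -2
U(10) + A*91 = -2 + (1/219)*91 = -2 + 91/219 = -347/219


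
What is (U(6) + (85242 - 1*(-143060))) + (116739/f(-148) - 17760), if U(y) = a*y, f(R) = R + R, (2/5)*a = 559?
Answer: 64685653/296 ≈ 2.1853e+5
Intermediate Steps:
a = 2795/2 (a = (5/2)*559 = 2795/2 ≈ 1397.5)
f(R) = 2*R
U(y) = 2795*y/2
(U(6) + (85242 - 1*(-143060))) + (116739/f(-148) - 17760) = ((2795/2)*6 + (85242 - 1*(-143060))) + (116739/((2*(-148))) - 17760) = (8385 + (85242 + 143060)) + (116739/(-296) - 17760) = (8385 + 228302) + (116739*(-1/296) - 17760) = 236687 + (-116739/296 - 17760) = 236687 - 5373699/296 = 64685653/296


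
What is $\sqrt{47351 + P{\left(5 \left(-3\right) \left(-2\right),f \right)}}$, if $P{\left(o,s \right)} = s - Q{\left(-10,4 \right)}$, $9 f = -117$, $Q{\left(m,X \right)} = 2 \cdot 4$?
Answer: $\sqrt{47330} \approx 217.55$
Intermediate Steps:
$Q{\left(m,X \right)} = 8$
$f = -13$ ($f = \frac{1}{9} \left(-117\right) = -13$)
$P{\left(o,s \right)} = -8 + s$ ($P{\left(o,s \right)} = s - 8 = -8 + s$)
$\sqrt{47351 + P{\left(5 \left(-3\right) \left(-2\right),f \right)}} = \sqrt{47351 - 21} = \sqrt{47330}$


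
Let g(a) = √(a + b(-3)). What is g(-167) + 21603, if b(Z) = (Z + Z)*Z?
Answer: 21603 + I*√149 ≈ 21603.0 + 12.207*I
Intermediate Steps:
b(Z) = 2*Z² (b(Z) = (2*Z)*Z = 2*Z²)
g(a) = √(18 + a) (g(a) = √(a + 2*(-3)²) = √(a + 2*9) = √(a + 18) = √(18 + a))
g(-167) + 21603 = √(18 - 167) + 21603 = √(-149) + 21603 = I*√149 + 21603 = 21603 + I*√149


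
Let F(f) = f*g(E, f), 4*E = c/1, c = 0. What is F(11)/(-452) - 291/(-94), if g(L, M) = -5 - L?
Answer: 68351/21244 ≈ 3.2174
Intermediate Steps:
E = 0 (E = (0/1)/4 = (0*1)/4 = (¼)*0 = 0)
F(f) = -5*f (F(f) = f*(-5 - 1*0) = f*(-5 + 0) = f*(-5) = -5*f)
F(11)/(-452) - 291/(-94) = -5*11/(-452) - 291/(-94) = -55*(-1/452) - 291*(-1/94) = 55/452 + 291/94 = 68351/21244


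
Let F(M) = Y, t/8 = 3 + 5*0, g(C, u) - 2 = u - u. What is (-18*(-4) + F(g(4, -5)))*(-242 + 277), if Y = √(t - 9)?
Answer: 2520 + 35*√15 ≈ 2655.6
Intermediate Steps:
g(C, u) = 2 (g(C, u) = 2 + (u - u) = 2 + 0 = 2)
t = 24 (t = 8*(3 + 5*0) = 8*(3 + 0) = 8*3 = 24)
Y = √15 (Y = √(24 - 9) = √15 ≈ 3.8730)
F(M) = √15
(-18*(-4) + F(g(4, -5)))*(-242 + 277) = (-18*(-4) + √15)*(-242 + 277) = (72 + √15)*35 = 2520 + 35*√15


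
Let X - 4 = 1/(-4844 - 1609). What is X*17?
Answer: 438787/6453 ≈ 67.997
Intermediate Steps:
X = 25811/6453 (X = 4 + 1/(-4844 - 1609) = 4 + 1/(-6453) = 4 - 1/6453 = 25811/6453 ≈ 3.9998)
X*17 = (25811/6453)*17 = 438787/6453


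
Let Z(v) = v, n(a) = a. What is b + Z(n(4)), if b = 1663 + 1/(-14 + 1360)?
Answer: 2243783/1346 ≈ 1667.0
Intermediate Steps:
b = 2238399/1346 (b = 1663 + 1/1346 = 2238399/1346 ≈ 1663.0)
b + Z(n(4)) = 2238399/1346 + 4 = 2243783/1346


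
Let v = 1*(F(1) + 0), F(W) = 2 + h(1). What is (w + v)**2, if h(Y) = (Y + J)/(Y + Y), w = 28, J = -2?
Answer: 3481/4 ≈ 870.25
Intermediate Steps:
h(Y) = (-2 + Y)/(2*Y) (h(Y) = (Y - 2)/(Y + Y) = (-2 + Y)/((2*Y)) = (-2 + Y)*(1/(2*Y)) = (-2 + Y)/(2*Y))
F(W) = 3/2 (F(W) = 2 + (1/2)*(-2 + 1)/1 = 2 + (1/2)*1*(-1) = 2 - 1/2 = 3/2)
v = 3/2 (v = 1*(3/2 + 0) = 1*(3/2) = 3/2 ≈ 1.5000)
(w + v)**2 = (28 + 3/2)**2 = (59/2)**2 = 3481/4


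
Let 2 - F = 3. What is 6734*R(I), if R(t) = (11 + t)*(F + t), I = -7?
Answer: -215488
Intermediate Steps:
F = -1 (F = 2 - 1*3 = 2 - 3 = -1)
R(t) = (-1 + t)*(11 + t) (R(t) = (11 + t)*(-1 + t) = (-1 + t)*(11 + t))
6734*R(I) = 6734*(-11 + (-7)² + 10*(-7)) = 6734*(-11 + 49 - 70) = 6734*(-32) = -215488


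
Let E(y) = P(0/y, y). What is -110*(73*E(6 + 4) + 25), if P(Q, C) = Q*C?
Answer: -2750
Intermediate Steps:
P(Q, C) = C*Q
E(y) = 0 (E(y) = y*(0/y) = y*0 = 0)
-110*(73*E(6 + 4) + 25) = -110*(73*0 + 25) = -110*(0 + 25) = -110*25 = -2750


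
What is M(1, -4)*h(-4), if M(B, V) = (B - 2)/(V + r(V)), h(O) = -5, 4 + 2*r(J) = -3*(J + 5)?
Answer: -2/3 ≈ -0.66667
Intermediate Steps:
r(J) = -19/2 - 3*J/2 (r(J) = -2 + (-3*(J + 5))/2 = -2 + (-3*(5 + J))/2 = -2 + (-15 - 3*J)/2 = -2 + (-15/2 - 3*J/2) = -19/2 - 3*J/2)
M(B, V) = (-2 + B)/(-19/2 - V/2) (M(B, V) = (B - 2)/(V + (-19/2 - 3*V/2)) = (-2 + B)/(-19/2 - V/2))
M(1, -4)*h(-4) = (2*(2 - 1*1)/(19 - 4))*(-5) = (2*(2 - 1)/15)*(-5) = (2*(1/15)*1)*(-5) = (2/15)*(-5) = -2/3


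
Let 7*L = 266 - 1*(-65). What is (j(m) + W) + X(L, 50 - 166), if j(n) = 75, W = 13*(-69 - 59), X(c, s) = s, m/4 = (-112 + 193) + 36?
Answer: -1705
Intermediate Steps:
L = 331/7 (L = (266 - 1*(-65))/7 = (266 + 65)/7 = (⅐)*331 = 331/7 ≈ 47.286)
m = 468 (m = 4*((-112 + 193) + 36) = 4*(81 + 36) = 4*117 = 468)
W = -1664 (W = 13*(-128) = -1664)
(j(m) + W) + X(L, 50 - 166) = (75 - 1664) + (50 - 166) = -1589 - 116 = -1705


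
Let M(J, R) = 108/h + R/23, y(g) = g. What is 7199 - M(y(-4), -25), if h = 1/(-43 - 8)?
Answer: 292286/23 ≈ 12708.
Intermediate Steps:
h = -1/51 (h = 1/(-51) = -1/51 ≈ -0.019608)
M(J, R) = -5508 + R/23 (M(J, R) = 108/(-1/51) + R/23 = 108*(-51) + R*(1/23) = -5508 + R/23)
7199 - M(y(-4), -25) = 7199 - (-5508 + (1/23)*(-25)) = 7199 - (-5508 - 25/23) = 7199 - 1*(-126709/23) = 7199 + 126709/23 = 292286/23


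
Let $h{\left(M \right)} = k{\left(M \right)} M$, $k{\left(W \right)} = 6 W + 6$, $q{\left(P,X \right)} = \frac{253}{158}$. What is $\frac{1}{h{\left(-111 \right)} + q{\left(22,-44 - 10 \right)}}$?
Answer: $\frac{158}{11575333} \approx 1.365 \cdot 10^{-5}$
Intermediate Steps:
$q{\left(P,X \right)} = \frac{253}{158}$ ($q{\left(P,X \right)} = 253 \cdot \frac{1}{158} = \frac{253}{158}$)
$k{\left(W \right)} = 6 + 6 W$
$h{\left(M \right)} = M \left(6 + 6 M\right)$ ($h{\left(M \right)} = \left(6 + 6 M\right) M = M \left(6 + 6 M\right)$)
$\frac{1}{h{\left(-111 \right)} + q{\left(22,-44 - 10 \right)}} = \frac{1}{6 \left(-111\right) \left(1 - 111\right) + \frac{253}{158}} = \frac{1}{6 \left(-111\right) \left(-110\right) + \frac{253}{158}} = \frac{1}{73260 + \frac{253}{158}} = \frac{1}{\frac{11575333}{158}} = \frac{158}{11575333}$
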